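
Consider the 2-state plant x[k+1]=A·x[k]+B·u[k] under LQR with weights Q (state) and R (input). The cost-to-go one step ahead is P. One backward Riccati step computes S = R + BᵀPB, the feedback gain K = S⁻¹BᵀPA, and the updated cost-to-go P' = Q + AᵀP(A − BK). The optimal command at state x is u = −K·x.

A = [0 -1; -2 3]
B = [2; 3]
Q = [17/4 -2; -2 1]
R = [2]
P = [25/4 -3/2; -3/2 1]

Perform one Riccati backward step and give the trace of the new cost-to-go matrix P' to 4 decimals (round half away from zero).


29.9444

BᵀP = [8.0000 0.0000]
S = R + BᵀPB = [2] + [16.0000] = [18.0000]
BᵀPA = [0.0000 -8.0000]
K = S⁻¹·BᵀPA = [0.0000 -0.4444]
A−BK = [0.0000 -0.1111; -2.0000 4.3333]
AᵀP(A−BK) = [4.0000 -9.0000; -9.0000 20.6944]
P' = Q + AᵀP(A−BK) = [8.2500 -11.0000; -11.0000 21.6944]
tr(P') = 29.9444


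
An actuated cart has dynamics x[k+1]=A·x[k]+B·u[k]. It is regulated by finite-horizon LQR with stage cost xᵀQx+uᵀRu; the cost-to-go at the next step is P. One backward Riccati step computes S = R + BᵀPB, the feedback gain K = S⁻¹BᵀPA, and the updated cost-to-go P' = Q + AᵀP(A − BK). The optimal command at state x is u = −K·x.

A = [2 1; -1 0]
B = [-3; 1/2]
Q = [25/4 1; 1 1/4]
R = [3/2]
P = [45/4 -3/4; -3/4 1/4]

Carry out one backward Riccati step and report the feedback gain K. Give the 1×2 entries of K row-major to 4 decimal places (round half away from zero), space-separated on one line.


BᵀP = [-34.1250 2.3750]
S = R + BᵀPB = [3/2] + [103.5625] = [105.0625]
BᵀPA = [-70.6250 -34.1250]
K = S⁻¹·BᵀPA = [-0.6722 -0.3248]
A−BK = [-0.0167 0.0256; -0.6639 0.1624]
AᵀP(A−BK) = [0.7745 0.3105; 0.3105 0.1660]
P' = Q + AᵀP(A−BK) = [7.0245 1.3105; 1.3105 0.4160]
tr(P') = 7.4405

-0.6722 -0.3248


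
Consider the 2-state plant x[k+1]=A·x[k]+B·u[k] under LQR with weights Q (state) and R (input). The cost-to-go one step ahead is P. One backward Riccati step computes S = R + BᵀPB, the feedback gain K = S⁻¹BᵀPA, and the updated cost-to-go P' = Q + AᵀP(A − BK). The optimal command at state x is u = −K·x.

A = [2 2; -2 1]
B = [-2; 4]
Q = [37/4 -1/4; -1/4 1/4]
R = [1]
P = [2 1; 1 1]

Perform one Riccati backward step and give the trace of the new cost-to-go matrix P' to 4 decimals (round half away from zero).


24.2778

BᵀP = [0.0000 2.0000]
S = R + BᵀPB = [1] + [8.0000] = [9.0000]
BᵀPA = [-4.0000 2.0000]
K = S⁻¹·BᵀPA = [-0.4444 0.2222]
A−BK = [1.1111 2.4444; -0.2222 0.1111]
AᵀP(A−BK) = [2.2222 4.8889; 4.8889 12.5556]
P' = Q + AᵀP(A−BK) = [11.4722 4.6389; 4.6389 12.8056]
tr(P') = 24.2778


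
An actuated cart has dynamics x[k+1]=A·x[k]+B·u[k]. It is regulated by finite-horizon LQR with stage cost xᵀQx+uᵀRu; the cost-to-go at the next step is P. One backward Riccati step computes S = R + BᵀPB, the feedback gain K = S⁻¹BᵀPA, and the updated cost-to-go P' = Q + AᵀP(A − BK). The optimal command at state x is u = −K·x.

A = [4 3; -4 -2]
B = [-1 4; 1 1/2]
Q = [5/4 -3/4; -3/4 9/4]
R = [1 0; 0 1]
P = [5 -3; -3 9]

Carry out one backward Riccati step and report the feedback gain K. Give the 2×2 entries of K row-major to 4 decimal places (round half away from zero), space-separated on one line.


-3.6525 -1.9348 0.1268 0.2835

BᵀP = [-8.0000 12.0000; 18.5000 -7.5000]
S = R + BᵀPB = [1 0; 0 1] + [20.0000 -26.0000; -26.0000 70.2500] = [21.0000 -26.0000; -26.0000 71.2500]
BᵀPA = [-80.0000 -48.0000; 104.0000 70.5000]
K = S⁻¹·BᵀPA = [-3.6525 -1.9348; 0.1268 0.2835]
A−BK = [-0.1597 -0.0686; -0.4109 -0.2069]
AᵀP(A−BK) = [14.6102 7.7391; 7.7391 4.1475]
P' = Q + AᵀP(A−BK) = [15.8602 6.9891; 6.9891 6.3975]
tr(P') = 22.2577


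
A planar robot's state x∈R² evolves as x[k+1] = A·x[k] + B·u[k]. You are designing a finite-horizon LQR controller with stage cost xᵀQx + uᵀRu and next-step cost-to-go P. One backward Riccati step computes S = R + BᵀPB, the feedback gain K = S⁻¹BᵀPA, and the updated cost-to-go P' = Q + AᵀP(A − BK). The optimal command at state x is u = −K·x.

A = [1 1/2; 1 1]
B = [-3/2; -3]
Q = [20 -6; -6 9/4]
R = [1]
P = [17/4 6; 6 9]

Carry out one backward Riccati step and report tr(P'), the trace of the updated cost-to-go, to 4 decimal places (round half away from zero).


22.5686

BᵀP = [-24.3750 -36.0000]
S = R + BᵀPB = [1] + [144.5625] = [145.5625]
BᵀPA = [-60.3750 -48.1875]
K = S⁻¹·BᵀPA = [-0.4148 -0.3310]
A−BK = [0.3778 0.0034; -0.2443 0.0069]
AᵀP(A−BK) = [0.2082 0.1383; 0.1383 0.1103]
P' = Q + AᵀP(A−BK) = [20.2082 -5.8617; -5.8617 2.3603]
tr(P') = 22.5686


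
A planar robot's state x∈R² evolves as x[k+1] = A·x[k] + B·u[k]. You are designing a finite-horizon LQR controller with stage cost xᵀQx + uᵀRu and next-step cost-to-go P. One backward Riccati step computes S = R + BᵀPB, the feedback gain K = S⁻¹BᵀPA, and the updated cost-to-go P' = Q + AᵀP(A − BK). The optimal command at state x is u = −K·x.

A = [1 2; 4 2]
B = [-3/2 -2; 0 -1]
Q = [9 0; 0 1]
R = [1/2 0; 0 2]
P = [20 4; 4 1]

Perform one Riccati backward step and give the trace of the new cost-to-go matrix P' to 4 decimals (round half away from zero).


BᵀP = [-30.0000 -6.0000; -44.0000 -9.0000]
S = R + BᵀPB = [1/2 0; 0 2] + [45.0000 66.0000; 66.0000 97.0000] = [45.5000 66.0000; 66.0000 99.0000]
BᵀPA = [-54.0000 -72.0000; -80.0000 -106.0000]
K = S⁻¹·BᵀPA = [-0.4444 -0.8889; -0.5118 -0.4781]
A−BK = [-0.6902 -0.2896; 3.4882 1.5219]
AᵀP(A−BK) = [3.0572 1.7508; 1.7508 1.3199]
P' = Q + AᵀP(A−BK) = [12.0572 1.7508; 1.7508 2.3199]
tr(P') = 14.3771

14.3771


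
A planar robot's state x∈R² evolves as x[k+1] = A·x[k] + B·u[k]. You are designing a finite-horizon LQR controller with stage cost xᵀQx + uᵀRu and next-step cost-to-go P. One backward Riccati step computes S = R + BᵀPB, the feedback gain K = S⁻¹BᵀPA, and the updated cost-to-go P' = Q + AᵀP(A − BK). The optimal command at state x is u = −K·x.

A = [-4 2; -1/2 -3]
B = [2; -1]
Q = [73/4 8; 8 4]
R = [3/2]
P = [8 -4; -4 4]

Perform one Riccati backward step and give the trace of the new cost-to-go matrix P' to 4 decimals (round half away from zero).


40.9322

BᵀP = [20.0000 -12.0000]
S = R + BᵀPB = [3/2] + [52.0000] = [53.5000]
BᵀPA = [-74.0000 76.0000]
K = S⁻¹·BᵀPA = [-1.3832 1.4206]
A−BK = [-1.2336 -0.8411; -1.8832 -1.5794]
AᵀP(A−BK) = [10.6449 3.1215; 3.1215 8.0374]
P' = Q + AᵀP(A−BK) = [28.8949 11.1215; 11.1215 12.0374]
tr(P') = 40.9322


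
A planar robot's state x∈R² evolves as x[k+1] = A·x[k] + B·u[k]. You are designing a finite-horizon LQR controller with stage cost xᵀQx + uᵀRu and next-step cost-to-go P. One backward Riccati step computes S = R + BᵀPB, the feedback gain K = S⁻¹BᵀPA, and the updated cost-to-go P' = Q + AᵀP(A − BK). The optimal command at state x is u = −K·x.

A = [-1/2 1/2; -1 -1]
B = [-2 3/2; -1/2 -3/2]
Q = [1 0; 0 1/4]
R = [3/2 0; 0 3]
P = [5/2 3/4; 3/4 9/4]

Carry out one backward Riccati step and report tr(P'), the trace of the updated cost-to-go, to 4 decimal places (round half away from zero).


BᵀP = [-5.3750 -2.6250; 2.6250 -2.2500]
S = R + BᵀPB = [3/2 0; 0 3] + [12.0625 -4.1250; -4.1250 7.3125] = [13.5625 -4.1250; -4.1250 10.3125]
BᵀPA = [5.3125 -0.0625; 0.9375 3.5625]
K = S⁻¹·BᵀPA = [0.4774 0.1144; 0.2819 0.3912]
A−BK = [0.0321 0.1419; -0.3385 -0.3560]
AᵀP(A−BK) = [0.8243 0.6506; 0.6506 0.7385]
P' = Q + AᵀP(A−BK) = [1.8243 0.6506; 0.6506 0.9885]
tr(P') = 2.8128

2.8128


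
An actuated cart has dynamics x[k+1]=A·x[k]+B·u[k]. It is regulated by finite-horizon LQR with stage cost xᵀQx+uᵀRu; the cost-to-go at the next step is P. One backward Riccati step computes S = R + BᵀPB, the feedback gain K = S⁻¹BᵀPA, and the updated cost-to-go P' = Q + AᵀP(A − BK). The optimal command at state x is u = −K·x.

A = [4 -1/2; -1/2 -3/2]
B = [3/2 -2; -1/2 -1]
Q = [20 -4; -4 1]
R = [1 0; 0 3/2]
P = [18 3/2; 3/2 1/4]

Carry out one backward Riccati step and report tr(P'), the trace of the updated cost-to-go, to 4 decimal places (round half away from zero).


BᵀP = [26.2500 2.1250; -37.5000 -3.2500]
S = R + BᵀPB = [1 0; 0 3/2] + [38.3125 -54.6250; -54.6250 78.2500] = [39.3125 -54.6250; -54.6250 79.7500]
BᵀPA = [103.9375 -16.3125; -148.3750 23.6250]
K = S⁻¹·BᵀPA = [1.2165 -0.0688; -1.0273 0.2491]
A−BK = [0.1207 0.1014; -0.9190 -1.2853]
AᵀP(A−BK) = [3.2034 -0.3244; -0.3244 0.3049]
P' = Q + AᵀP(A−BK) = [23.2034 -4.3244; -4.3244 1.3049]
tr(P') = 24.5083

24.5083


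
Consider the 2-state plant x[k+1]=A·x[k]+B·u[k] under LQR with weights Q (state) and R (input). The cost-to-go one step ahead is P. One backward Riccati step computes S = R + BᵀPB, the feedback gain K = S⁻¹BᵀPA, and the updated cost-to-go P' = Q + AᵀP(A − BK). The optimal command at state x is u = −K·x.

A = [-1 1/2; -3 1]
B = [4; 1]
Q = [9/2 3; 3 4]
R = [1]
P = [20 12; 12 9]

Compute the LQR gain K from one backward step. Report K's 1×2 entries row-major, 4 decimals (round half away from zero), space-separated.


-0.6174 0.2418

BᵀP = [92.0000 57.0000]
S = R + BᵀPB = [1] + [425.0000] = [426.0000]
BᵀPA = [-263.0000 103.0000]
K = S⁻¹·BᵀPA = [-0.6174 0.2418]
A−BK = [1.4695 -0.4671; -2.3826 0.7582]
AᵀP(A−BK) = [10.6315 -3.4108; -3.4108 1.0962]
P' = Q + AᵀP(A−BK) = [15.1315 -0.4108; -0.4108 5.0962]
tr(P') = 20.2277


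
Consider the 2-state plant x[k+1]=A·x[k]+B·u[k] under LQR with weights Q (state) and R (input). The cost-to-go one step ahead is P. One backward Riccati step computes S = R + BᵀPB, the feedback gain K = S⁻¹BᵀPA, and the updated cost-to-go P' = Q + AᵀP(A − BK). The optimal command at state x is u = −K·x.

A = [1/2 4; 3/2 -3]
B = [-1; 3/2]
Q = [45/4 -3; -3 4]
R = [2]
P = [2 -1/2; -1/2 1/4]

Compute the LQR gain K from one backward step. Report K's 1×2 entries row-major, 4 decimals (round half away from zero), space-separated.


-0.0103 -2.2474

BᵀP = [-2.7500 0.8750]
S = R + BᵀPB = [2] + [4.0625] = [6.0625]
BᵀPA = [-0.0625 -13.6250]
K = S⁻¹·BᵀPA = [-0.0103 -2.2474]
A−BK = [0.4897 1.7526; 1.5155 0.3711]
AᵀP(A−BK) = [0.3119 0.4845; 0.4845 15.6289]
P' = Q + AᵀP(A−BK) = [11.5619 -2.5155; -2.5155 19.6289]
tr(P') = 31.1907


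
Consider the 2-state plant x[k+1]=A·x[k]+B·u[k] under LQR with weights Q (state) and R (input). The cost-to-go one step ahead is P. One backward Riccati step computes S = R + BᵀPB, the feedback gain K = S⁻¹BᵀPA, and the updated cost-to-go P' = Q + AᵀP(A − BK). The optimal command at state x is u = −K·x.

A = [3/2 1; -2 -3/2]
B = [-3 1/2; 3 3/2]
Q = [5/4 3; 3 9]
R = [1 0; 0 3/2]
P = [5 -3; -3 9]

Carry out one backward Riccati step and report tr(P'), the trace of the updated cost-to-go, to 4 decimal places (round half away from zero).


BᵀP = [-24.0000 36.0000; -2.0000 12.0000]
S = R + BᵀPB = [1 0; 0 3/2] + [180.0000 42.0000; 42.0000 17.0000] = [181.0000 42.0000; 42.0000 18.5000]
BᵀPA = [-108.0000 -78.0000; -27.0000 -20.0000]
K = S⁻¹·BᵀPA = [-0.5453 -0.3806; -0.2215 -0.2171]
A−BK = [-0.0251 -0.0331; -0.0319 -0.0327]
AᵀP(A−BK) = [0.3784 0.2876; 0.2876 0.2241]
P' = Q + AᵀP(A−BK) = [1.6284 3.2876; 3.2876 9.2241]
tr(P') = 10.8526

10.8526


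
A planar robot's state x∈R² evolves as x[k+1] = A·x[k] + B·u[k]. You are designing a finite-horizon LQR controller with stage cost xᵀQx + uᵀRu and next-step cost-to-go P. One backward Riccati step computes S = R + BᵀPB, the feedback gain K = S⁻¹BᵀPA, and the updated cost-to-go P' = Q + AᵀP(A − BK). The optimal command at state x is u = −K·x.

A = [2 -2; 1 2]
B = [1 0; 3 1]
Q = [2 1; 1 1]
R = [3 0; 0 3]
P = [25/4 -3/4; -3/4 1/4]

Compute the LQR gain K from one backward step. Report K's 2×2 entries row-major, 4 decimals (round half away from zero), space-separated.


1.1429 -1.1429 -0.3846 0.6154

BᵀP = [4.0000 0.0000; -0.7500 0.2500]
S = R + BᵀPB = [3 0; 0 3] + [4.0000 0.0000; 0.0000 0.2500] = [7.0000 0.0000; 0.0000 3.2500]
BᵀPA = [8.0000 -8.0000; -1.2500 2.0000]
K = S⁻¹·BᵀPA = [1.1429 -1.1429; -0.3846 0.6154]
A−BK = [0.8571 -0.8571; -2.0440 4.8132]
AᵀP(A−BK) = [12.6264 -16.0879; -16.0879 21.6264]
P' = Q + AᵀP(A−BK) = [14.6264 -15.0879; -15.0879 22.6264]
tr(P') = 37.2527


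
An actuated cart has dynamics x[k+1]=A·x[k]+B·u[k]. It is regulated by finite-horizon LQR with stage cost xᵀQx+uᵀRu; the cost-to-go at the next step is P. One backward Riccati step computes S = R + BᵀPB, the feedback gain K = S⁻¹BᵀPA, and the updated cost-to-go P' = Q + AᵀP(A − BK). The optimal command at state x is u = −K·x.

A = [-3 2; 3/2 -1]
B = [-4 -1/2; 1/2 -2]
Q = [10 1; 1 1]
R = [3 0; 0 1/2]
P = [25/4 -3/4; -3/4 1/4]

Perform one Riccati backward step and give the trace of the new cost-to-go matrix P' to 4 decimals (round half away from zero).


BᵀP = [-25.3750 3.1250; -1.6250 -0.1250]
S = R + BᵀPB = [3 0; 0 1/2] + [103.0625 6.4375; 6.4375 1.0625] = [106.0625 6.4375; 6.4375 1.5625]
BᵀPA = [80.8125 -53.8750; 4.6875 -3.1250]
K = S⁻¹·BᵀPA = [0.7732 -0.5155; -0.1856 0.1237]
A−BK = [0.0000 0.0000; 0.7423 -0.4948]
AᵀP(A−BK) = [1.9485 -1.2990; -1.2990 0.8660]
P' = Q + AᵀP(A−BK) = [11.9485 -0.2990; -0.2990 1.8660]
tr(P') = 13.8144

13.8144


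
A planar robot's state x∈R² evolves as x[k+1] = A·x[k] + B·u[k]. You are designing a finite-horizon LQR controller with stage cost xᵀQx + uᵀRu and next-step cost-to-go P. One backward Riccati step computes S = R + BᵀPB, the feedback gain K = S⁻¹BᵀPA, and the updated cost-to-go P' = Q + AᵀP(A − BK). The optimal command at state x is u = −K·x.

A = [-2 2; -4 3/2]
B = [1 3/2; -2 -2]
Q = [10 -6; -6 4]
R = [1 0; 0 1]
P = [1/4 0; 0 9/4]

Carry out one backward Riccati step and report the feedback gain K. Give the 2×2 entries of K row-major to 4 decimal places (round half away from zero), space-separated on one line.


1.1350 -0.4793 0.6258 -0.1426

BᵀP = [0.2500 -4.5000; 0.3750 -4.5000]
S = R + BᵀPB = [1 0; 0 1] + [9.2500 9.3750; 9.3750 9.5625] = [10.2500 9.3750; 9.3750 10.5625]
BᵀPA = [17.5000 -6.2500; 17.2500 -6.0000]
K = S⁻¹·BᵀPA = [1.1350 -0.4793; 0.6258 -0.1426]
A−BK = [-4.0736 2.6933; -0.4785 0.2561]
AᵀP(A−BK) = [6.3436 -3.6518; -3.6518 2.2111]
P' = Q + AᵀP(A−BK) = [16.3436 -9.6518; -9.6518 6.2111]
tr(P') = 22.5546


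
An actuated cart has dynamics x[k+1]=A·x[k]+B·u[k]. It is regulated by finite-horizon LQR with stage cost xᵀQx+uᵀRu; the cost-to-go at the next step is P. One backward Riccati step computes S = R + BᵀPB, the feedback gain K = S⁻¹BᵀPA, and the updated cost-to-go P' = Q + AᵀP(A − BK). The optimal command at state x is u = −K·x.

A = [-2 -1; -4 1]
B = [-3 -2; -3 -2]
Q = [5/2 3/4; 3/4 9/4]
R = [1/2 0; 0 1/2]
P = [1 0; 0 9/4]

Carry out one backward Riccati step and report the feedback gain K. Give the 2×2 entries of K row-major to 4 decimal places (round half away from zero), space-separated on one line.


BᵀP = [-3.0000 -6.7500; -2.0000 -4.5000]
S = R + BᵀPB = [1/2 0; 0 1/2] + [29.2500 19.5000; 19.5000 13.0000] = [29.7500 19.5000; 19.5000 13.5000]
BᵀPA = [33.0000 -3.7500; 22.0000 -2.5000]
K = S⁻¹·BᵀPA = [0.7719 -0.0877; 0.5146 -0.0585]
A−BK = [1.3450 -1.3801; -0.6550 0.6199]
AᵀP(A−BK) = [3.2047 -2.8187; -2.8187 2.7749]
P' = Q + AᵀP(A−BK) = [5.7047 -2.0687; -2.0687 5.0249]
tr(P') = 10.7295

0.7719 -0.0877 0.5146 -0.0585


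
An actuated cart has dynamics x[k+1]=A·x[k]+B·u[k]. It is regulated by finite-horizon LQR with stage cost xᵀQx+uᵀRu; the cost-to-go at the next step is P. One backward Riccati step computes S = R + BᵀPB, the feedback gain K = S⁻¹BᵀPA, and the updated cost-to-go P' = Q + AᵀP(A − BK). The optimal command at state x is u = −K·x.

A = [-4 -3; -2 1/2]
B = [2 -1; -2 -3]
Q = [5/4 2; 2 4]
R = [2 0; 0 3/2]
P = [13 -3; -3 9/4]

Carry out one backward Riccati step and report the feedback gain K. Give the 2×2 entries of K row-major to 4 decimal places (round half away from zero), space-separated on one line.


BᵀP = [32.0000 -10.5000; -4.0000 -3.7500]
S = R + BᵀPB = [2 0; 0 3/2] + [85.0000 -0.5000; -0.5000 15.2500] = [87.0000 -0.5000; -0.5000 16.7500]
BᵀPA = [-107.0000 -101.2500; 23.5000 10.1250]
K = S⁻¹·BᵀPA = [-1.2220 -1.1605; 1.3665 0.5698]
A−BK = [-0.1894 -0.1091; -0.3445 -0.1115]
AᵀP(A−BK) = [6.1297 4.1834; 4.1834 3.2905]
P' = Q + AᵀP(A−BK) = [7.3797 6.1834; 6.1834 7.2905]
tr(P') = 14.6702

-1.2220 -1.1605 1.3665 0.5698


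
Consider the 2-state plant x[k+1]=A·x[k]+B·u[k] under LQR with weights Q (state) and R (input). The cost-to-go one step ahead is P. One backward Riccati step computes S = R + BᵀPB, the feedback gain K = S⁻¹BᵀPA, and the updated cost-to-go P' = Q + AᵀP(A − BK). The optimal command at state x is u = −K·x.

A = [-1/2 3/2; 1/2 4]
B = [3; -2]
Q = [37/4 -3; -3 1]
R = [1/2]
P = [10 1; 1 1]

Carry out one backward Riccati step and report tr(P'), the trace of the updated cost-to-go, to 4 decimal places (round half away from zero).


BᵀP = [28.0000 1.0000]
S = R + BᵀPB = [1/2] + [82.0000] = [82.5000]
BᵀPA = [-13.5000 46.0000]
K = S⁻¹·BᵀPA = [-0.1636 0.5576]
A−BK = [-0.0091 -0.1727; 0.1727 5.1152]
AᵀP(A−BK) = [0.0409 0.7773; 0.7773 24.8515]
P' = Q + AᵀP(A−BK) = [9.2909 -2.2227; -2.2227 25.8515]
tr(P') = 35.1424

35.1424


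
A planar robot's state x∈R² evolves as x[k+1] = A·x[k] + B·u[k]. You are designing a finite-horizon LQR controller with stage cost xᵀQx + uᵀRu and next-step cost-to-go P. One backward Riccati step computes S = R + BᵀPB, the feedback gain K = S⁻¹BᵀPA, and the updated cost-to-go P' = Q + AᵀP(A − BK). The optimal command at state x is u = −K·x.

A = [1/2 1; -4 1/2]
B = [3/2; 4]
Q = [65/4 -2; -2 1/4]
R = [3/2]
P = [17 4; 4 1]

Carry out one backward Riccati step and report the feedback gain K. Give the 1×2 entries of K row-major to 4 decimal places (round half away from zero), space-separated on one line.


-0.1855 0.4482

BᵀP = [41.5000 10.0000]
S = R + BᵀPB = [3/2] + [102.2500] = [103.7500]
BᵀPA = [-19.2500 46.5000]
K = S⁻¹·BᵀPA = [-0.1855 0.4482]
A−BK = [0.7783 0.3277; -3.2578 -1.2928]
AᵀP(A−BK) = [0.6783 0.1277; 0.1277 0.4090]
P' = Q + AᵀP(A−BK) = [16.9283 -1.8723; -1.8723 0.6590]
tr(P') = 17.5873


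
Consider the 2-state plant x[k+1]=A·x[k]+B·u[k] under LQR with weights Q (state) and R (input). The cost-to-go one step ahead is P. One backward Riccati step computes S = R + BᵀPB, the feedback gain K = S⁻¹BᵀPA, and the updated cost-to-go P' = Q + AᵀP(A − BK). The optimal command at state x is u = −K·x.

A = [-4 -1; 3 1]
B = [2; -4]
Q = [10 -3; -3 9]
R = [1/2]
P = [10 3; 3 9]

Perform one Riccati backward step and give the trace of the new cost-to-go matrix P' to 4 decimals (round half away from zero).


81.3810

BᵀP = [8.0000 -30.0000]
S = R + BᵀPB = [1/2] + [136.0000] = [136.5000]
BᵀPA = [-122.0000 -38.0000]
K = S⁻¹·BᵀPA = [-0.8938 -0.2784]
A−BK = [-2.2125 -0.4432; -0.5751 -0.1136]
AᵀP(A−BK) = [59.9597 12.0366; 12.0366 2.4212]
P' = Q + AᵀP(A−BK) = [69.9597 9.0366; 9.0366 11.4212]
tr(P') = 81.3810


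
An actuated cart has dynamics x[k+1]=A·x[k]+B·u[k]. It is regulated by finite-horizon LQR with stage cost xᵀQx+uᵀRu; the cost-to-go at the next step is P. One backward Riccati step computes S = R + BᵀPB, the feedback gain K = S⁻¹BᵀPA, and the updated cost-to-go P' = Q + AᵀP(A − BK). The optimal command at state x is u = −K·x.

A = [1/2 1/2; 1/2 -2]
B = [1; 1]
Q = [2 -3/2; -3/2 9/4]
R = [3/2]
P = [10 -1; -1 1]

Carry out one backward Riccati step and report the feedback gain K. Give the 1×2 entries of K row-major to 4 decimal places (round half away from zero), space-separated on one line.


BᵀP = [9.0000 0.0000]
S = R + BᵀPB = [3/2] + [9.0000] = [10.5000]
BᵀPA = [4.5000 4.5000]
K = S⁻¹·BᵀPA = [0.4286 0.4286]
A−BK = [0.0714 0.0714; 0.0714 -2.4286]
AᵀP(A−BK) = [0.3214 0.3214; 0.3214 6.5714]
P' = Q + AᵀP(A−BK) = [2.3214 -1.1786; -1.1786 8.8214]
tr(P') = 11.1429

0.4286 0.4286


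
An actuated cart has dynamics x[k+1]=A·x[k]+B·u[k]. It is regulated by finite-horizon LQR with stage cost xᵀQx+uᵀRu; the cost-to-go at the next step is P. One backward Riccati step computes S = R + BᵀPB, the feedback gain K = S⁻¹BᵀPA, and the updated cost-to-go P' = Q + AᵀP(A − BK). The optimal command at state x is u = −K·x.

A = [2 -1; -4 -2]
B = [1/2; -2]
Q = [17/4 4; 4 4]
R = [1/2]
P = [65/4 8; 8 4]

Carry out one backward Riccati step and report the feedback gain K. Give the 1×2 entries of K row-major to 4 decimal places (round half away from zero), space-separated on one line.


BᵀP = [-7.8750 -4.0000]
S = R + BᵀPB = [1/2] + [4.0625] = [4.5625]
BᵀPA = [0.2500 15.8750]
K = S⁻¹·BᵀPA = [0.0548 3.4795]
A−BK = [1.9726 -2.7397; -3.8904 4.9589]
AᵀP(A−BK) = [0.9863 -1.3699; -1.3699 9.0137]
P' = Q + AᵀP(A−BK) = [5.2363 2.6301; 2.6301 13.0137]
tr(P') = 18.2500

0.0548 3.4795


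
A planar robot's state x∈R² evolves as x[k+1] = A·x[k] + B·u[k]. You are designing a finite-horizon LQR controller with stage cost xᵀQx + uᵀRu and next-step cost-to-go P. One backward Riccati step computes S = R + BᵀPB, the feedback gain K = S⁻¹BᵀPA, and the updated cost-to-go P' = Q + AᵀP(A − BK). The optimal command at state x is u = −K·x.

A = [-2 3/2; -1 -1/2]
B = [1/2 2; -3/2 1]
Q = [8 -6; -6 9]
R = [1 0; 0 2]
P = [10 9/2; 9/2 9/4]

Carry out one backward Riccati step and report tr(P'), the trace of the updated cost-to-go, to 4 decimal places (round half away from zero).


19.6282

BᵀP = [-1.7500 -1.1250; 24.5000 11.2500]
S = R + BᵀPB = [1 0; 0 2] + [0.8125 -4.6250; -4.6250 60.2500] = [1.8125 -4.6250; -4.6250 62.2500]
BᵀPA = [4.6250 -2.0625; -60.2500 31.1250]
K = S⁻¹·BᵀPA = [0.1012 0.1702; -0.9604 0.5126]
A−BK = [-0.1299 0.3896; 0.1121 -0.7573]
AᵀP(A−BK) = [1.9207 -1.0253; -1.0253 0.7075]
P' = Q + AᵀP(A−BK) = [9.9207 -7.0253; -7.0253 9.7075]
tr(P') = 19.6282


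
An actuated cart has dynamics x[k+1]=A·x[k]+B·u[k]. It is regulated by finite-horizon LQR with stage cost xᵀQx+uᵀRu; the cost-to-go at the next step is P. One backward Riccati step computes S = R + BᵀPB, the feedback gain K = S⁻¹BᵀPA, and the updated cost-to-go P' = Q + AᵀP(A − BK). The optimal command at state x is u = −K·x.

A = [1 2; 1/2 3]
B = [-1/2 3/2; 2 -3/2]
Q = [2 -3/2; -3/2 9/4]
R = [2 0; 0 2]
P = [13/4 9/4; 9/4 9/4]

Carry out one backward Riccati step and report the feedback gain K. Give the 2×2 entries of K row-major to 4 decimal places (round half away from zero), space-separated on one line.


0.6723 2.2847 0.4716 1.1091

BᵀP = [2.8750 3.3750; 1.5000 0.0000]
S = R + BᵀPB = [2 0; 0 2] + [5.3125 -0.7500; -0.7500 2.2500] = [7.3125 -0.7500; -0.7500 4.2500]
BᵀPA = [4.5625 15.8750; 1.5000 3.0000]
K = S⁻¹·BᵀPA = [0.6723 2.2847; 0.4716 1.1091]
A−BK = [0.6288 1.4788; -0.1372 0.0942]
AᵀP(A−BK) = [2.2878 6.7875; 6.7875 20.6534]
P' = Q + AᵀP(A−BK) = [4.2878 5.2875; 5.2875 22.9034]
tr(P') = 27.1911


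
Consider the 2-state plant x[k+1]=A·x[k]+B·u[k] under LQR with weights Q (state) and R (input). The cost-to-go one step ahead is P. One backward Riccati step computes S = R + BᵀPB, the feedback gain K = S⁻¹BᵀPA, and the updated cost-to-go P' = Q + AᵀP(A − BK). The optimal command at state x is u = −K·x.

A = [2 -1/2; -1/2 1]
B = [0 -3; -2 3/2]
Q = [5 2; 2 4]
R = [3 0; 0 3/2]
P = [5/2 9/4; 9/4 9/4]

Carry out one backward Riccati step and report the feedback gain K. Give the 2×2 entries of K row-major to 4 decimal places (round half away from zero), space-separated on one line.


-0.2523 -0.1822 -0.5514 -0.0093

BᵀP = [-4.5000 -4.5000; -4.1250 -3.3750]
S = R + BᵀPB = [3 0; 0 3/2] + [9.0000 6.7500; 6.7500 7.3125] = [12.0000 6.7500; 6.7500 8.8125]
BᵀPA = [-6.7500 -2.2500; -6.5625 -1.3125]
K = S⁻¹·BᵀPA = [-0.2523 -0.1822; -0.5514 -0.0093]
A−BK = [0.3458 -0.5280; -0.1776 0.6495]
AᵀP(A−BK) = [0.7407 0.1460; 0.1460 0.2027]
P' = Q + AᵀP(A−BK) = [5.7407 2.1460; 2.1460 4.2027]
tr(P') = 9.9433


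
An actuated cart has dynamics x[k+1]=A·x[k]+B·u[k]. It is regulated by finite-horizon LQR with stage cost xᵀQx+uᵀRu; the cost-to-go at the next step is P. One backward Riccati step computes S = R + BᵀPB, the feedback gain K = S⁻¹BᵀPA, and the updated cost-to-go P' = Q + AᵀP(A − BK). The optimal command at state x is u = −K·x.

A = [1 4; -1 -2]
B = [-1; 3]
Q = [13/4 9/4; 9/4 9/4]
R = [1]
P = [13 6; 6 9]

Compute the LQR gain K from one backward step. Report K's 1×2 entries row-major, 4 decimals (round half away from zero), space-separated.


-0.2712 -0.3729

BᵀP = [5.0000 21.0000]
S = R + BᵀPB = [1] + [58.0000] = [59.0000]
BᵀPA = [-16.0000 -22.0000]
K = S⁻¹·BᵀPA = [-0.2712 -0.3729]
A−BK = [0.7288 3.6271; -0.1864 -0.8814]
AᵀP(A−BK) = [5.6610 28.0339; 28.0339 139.7966]
P' = Q + AᵀP(A−BK) = [8.9110 30.2839; 30.2839 142.0466]
tr(P') = 150.9576


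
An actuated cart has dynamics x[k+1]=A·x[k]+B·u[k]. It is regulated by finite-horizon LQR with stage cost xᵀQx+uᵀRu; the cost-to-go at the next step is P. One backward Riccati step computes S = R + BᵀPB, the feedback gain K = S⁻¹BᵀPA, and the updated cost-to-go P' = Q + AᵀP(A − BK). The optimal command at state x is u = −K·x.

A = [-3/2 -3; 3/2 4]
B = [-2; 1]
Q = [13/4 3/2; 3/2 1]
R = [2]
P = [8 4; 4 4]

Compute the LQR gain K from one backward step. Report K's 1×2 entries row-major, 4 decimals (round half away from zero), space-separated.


0.5455 0.9091

BᵀP = [-12.0000 -4.0000]
S = R + BᵀPB = [2] + [20.0000] = [22.0000]
BᵀPA = [12.0000 20.0000]
K = S⁻¹·BᵀPA = [0.5455 0.9091]
A−BK = [-0.4091 -1.1818; 0.9545 3.0909]
AᵀP(A−BK) = [2.4545 7.0909; 7.0909 21.8182]
P' = Q + AᵀP(A−BK) = [5.7045 8.5909; 8.5909 22.8182]
tr(P') = 28.5227


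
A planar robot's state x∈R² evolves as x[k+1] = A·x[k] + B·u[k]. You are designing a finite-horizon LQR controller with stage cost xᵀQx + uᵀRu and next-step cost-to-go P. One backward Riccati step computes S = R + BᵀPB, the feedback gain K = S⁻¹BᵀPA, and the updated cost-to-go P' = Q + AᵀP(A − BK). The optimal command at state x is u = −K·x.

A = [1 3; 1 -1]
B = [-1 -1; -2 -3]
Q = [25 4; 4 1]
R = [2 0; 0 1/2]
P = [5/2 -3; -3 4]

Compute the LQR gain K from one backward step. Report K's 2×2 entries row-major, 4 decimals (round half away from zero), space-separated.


-0.0595 -0.0486 -0.0865 1.3838

BᵀP = [3.5000 -5.0000; 6.5000 -9.0000]
S = R + BᵀPB = [2 0; 0 1/2] + [6.5000 11.5000; 11.5000 20.5000] = [8.5000 11.5000; 11.5000 21.0000]
BᵀPA = [-1.5000 15.5000; -2.5000 28.5000]
K = S⁻¹·BᵀPA = [-0.0595 -0.0486; -0.0865 1.3838]
A−BK = [0.8541 4.3351; 0.6216 3.0541]
AᵀP(A−BK) = [0.1946 0.8865; 0.8865 5.8162]
P' = Q + AᵀP(A−BK) = [25.1946 4.8865; 4.8865 6.8162]
tr(P') = 32.0108


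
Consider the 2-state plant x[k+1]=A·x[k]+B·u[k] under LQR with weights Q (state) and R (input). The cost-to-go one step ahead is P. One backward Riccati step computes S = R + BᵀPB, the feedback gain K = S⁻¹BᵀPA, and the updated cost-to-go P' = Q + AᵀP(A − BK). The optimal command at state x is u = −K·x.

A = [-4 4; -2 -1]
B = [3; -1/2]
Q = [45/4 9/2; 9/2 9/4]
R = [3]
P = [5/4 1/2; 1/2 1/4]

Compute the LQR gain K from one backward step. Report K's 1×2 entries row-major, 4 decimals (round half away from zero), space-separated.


-1.3073 0.9854

BᵀP = [3.5000 1.3750]
S = R + BᵀPB = [3] + [9.8125] = [12.8125]
BᵀPA = [-16.7500 12.6250]
K = S⁻¹·BᵀPA = [-1.3073 0.9854]
A−BK = [-0.0780 1.0439; -2.6537 -0.5073]
AᵀP(A−BK) = [7.1024 -4.9951; -4.9951 3.8098]
P' = Q + AᵀP(A−BK) = [18.3524 -0.4951; -0.4951 6.0598]
tr(P') = 24.4122


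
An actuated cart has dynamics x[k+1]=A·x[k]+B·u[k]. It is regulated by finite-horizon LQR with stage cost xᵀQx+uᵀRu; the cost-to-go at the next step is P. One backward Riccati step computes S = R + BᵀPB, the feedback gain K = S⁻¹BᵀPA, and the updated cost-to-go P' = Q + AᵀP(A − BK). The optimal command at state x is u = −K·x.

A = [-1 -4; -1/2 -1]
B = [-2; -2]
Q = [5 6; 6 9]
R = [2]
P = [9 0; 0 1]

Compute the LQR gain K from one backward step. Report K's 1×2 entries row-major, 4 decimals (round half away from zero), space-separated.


BᵀP = [-18.0000 -2.0000]
S = R + BᵀPB = [2] + [40.0000] = [42.0000]
BᵀPA = [19.0000 74.0000]
K = S⁻¹·BᵀPA = [0.4524 1.7619]
A−BK = [-0.0952 -0.4762; 0.4048 2.5238]
AᵀP(A−BK) = [0.6548 3.0238; 3.0238 14.6190]
P' = Q + AᵀP(A−BK) = [5.6548 9.0238; 9.0238 23.6190]
tr(P') = 29.2738

0.4524 1.7619


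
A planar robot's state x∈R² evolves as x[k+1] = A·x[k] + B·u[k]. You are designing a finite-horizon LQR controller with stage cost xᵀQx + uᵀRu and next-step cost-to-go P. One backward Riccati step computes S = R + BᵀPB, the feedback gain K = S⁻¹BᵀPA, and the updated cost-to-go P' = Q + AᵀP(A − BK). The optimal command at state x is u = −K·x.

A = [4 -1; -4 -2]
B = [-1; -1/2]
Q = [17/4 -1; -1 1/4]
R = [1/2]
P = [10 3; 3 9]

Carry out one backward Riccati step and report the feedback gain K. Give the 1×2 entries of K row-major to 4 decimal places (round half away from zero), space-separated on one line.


-1.0159 1.6825

BᵀP = [-11.5000 -7.5000]
S = R + BᵀPB = [1/2] + [15.2500] = [15.7500]
BᵀPA = [-16.0000 26.5000]
K = S⁻¹·BᵀPA = [-1.0159 1.6825]
A−BK = [2.9841 0.6825; -4.5079 -1.1587]
AᵀP(A−BK) = [191.7460 46.9206; 46.9206 13.4127]
P' = Q + AᵀP(A−BK) = [195.9960 45.9206; 45.9206 13.6627]
tr(P') = 209.6587


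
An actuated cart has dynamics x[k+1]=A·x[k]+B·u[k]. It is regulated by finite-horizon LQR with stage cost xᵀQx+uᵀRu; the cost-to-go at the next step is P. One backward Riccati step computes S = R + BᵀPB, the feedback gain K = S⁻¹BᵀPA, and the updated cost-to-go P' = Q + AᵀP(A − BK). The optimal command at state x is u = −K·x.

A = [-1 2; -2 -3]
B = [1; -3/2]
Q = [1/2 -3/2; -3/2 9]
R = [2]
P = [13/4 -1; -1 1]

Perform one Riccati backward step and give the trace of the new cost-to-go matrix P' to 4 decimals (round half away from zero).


BᵀP = [4.7500 -2.5000]
S = R + BᵀPB = [2] + [8.5000] = [10.5000]
BᵀPA = [0.2500 17.0000]
K = S⁻¹·BᵀPA = [0.0238 1.6190]
A−BK = [-1.0238 0.3810; -1.9643 -0.5714]
AᵀP(A−BK) = [3.2440 0.0952; 0.0952 6.4762]
P' = Q + AᵀP(A−BK) = [3.7440 -1.4048; -1.4048 15.4762]
tr(P') = 19.2202

19.2202


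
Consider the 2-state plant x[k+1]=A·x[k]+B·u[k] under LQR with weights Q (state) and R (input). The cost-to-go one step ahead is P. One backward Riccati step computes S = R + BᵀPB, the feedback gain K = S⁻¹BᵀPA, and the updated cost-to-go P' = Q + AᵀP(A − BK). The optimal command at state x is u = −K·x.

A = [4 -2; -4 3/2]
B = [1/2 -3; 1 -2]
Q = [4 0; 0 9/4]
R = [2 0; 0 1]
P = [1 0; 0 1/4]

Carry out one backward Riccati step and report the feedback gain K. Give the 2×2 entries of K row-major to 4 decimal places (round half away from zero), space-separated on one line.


-0.3830 0.1543 -0.9787 0.5053

BᵀP = [0.5000 0.2500; -3.0000 -0.5000]
S = R + BᵀPB = [2 0; 0 1] + [0.5000 -2.0000; -2.0000 10.0000] = [2.5000 -2.0000; -2.0000 11.0000]
BᵀPA = [1.0000 -0.6250; -10.0000 5.2500]
K = S⁻¹·BᵀPA = [-0.3830 0.1543; -0.9787 0.5053]
A−BK = [1.2553 -0.5612; -5.5745 2.3564]
AᵀP(A−BK) = [10.5957 -4.6011; -4.6011 2.0060]
P' = Q + AᵀP(A−BK) = [14.5957 -4.6011; -4.6011 4.2560]
tr(P') = 18.8517


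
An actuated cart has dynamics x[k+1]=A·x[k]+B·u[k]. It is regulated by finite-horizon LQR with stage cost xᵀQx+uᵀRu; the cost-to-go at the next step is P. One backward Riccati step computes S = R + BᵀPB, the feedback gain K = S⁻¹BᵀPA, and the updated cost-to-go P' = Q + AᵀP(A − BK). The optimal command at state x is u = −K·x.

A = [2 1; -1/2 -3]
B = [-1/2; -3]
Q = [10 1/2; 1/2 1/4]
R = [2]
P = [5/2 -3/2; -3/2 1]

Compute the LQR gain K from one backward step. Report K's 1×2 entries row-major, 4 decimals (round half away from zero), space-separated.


1.0702 1.4035

BᵀP = [3.2500 -2.2500]
S = R + BᵀPB = [2] + [5.1250] = [7.1250]
BᵀPA = [7.6250 10.0000]
K = S⁻¹·BᵀPA = [1.0702 1.4035]
A−BK = [2.5351 1.7018; 2.7105 1.2105]
AᵀP(A−BK) = [5.0899 5.5482; 5.5482 6.4649]
P' = Q + AᵀP(A−BK) = [15.0899 6.0482; 6.0482 6.7149]
tr(P') = 21.8048


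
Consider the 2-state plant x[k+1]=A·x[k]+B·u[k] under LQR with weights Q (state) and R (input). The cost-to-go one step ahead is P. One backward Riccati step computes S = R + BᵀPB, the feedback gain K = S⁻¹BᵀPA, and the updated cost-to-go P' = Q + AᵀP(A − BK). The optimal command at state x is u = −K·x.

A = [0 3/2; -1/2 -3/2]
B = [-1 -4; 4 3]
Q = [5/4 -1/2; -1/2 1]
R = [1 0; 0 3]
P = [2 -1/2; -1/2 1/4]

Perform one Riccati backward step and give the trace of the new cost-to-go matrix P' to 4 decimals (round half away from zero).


BᵀP = [-4.0000 1.5000; -9.5000 2.7500]
S = R + BᵀPB = [1 0; 0 3] + [10.0000 20.5000; 20.5000 46.2500] = [11.0000 20.5000; 20.5000 49.2500]
BᵀPA = [-0.7500 -8.2500; -1.3750 -18.3750]
K = S⁻¹·BᵀPA = [-0.0720 -0.2438; 0.0021 -0.2716]
A−BK = [-0.0638 0.1698; -0.2181 0.2901]
AᵀP(A−BK) = [0.0113 0.0062; 0.0062 0.3102]
P' = Q + AᵀP(A−BK) = [1.2613 -0.4938; -0.4938 1.3102]
tr(P') = 2.5715

2.5715


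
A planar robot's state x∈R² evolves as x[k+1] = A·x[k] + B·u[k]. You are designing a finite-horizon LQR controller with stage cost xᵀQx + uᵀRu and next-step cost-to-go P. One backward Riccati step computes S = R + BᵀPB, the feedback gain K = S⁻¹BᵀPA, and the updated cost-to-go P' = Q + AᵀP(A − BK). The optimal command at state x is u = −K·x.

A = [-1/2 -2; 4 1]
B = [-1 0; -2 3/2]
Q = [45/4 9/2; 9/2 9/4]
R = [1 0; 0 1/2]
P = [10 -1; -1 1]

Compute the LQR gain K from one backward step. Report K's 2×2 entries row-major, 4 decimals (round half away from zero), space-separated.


0.3616 1.7143 2.6518 2.5714

BᵀP = [-8.0000 -1.0000; -1.5000 1.5000]
S = R + BᵀPB = [1 0; 0 1/2] + [10.0000 -1.5000; -1.5000 2.2500] = [11.0000 -1.5000; -1.5000 2.7500]
BᵀPA = [0.0000 15.0000; 6.7500 4.5000]
K = S⁻¹·BᵀPA = [0.3616 1.7143; 2.6518 2.5714]
A−BK = [-0.1384 -0.2857; 0.7455 0.5714]
AᵀP(A−BK) = [4.6004 5.1429; 5.1429 7.7143]
P' = Q + AᵀP(A−BK) = [15.8504 9.6429; 9.6429 9.9643]
tr(P') = 25.8147


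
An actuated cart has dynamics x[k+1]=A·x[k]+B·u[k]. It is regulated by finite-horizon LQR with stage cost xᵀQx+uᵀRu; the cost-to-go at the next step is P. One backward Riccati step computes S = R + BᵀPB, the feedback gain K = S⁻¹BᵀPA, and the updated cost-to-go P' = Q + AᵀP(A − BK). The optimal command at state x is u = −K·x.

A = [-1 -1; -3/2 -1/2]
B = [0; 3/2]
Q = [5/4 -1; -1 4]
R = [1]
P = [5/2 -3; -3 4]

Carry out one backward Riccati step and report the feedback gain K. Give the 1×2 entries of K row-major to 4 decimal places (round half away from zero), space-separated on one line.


BᵀP = [-4.5000 6.0000]
S = R + BᵀPB = [1] + [9.0000] = [10.0000]
BᵀPA = [-4.5000 1.5000]
K = S⁻¹·BᵀPA = [-0.4500 0.1500]
A−BK = [-1.0000 -1.0000; -0.8250 -0.7250]
AᵀP(A−BK) = [0.4750 0.1750; 0.1750 0.2750]
P' = Q + AᵀP(A−BK) = [1.7250 -0.8250; -0.8250 4.2750]
tr(P') = 6.0000

-0.4500 0.1500


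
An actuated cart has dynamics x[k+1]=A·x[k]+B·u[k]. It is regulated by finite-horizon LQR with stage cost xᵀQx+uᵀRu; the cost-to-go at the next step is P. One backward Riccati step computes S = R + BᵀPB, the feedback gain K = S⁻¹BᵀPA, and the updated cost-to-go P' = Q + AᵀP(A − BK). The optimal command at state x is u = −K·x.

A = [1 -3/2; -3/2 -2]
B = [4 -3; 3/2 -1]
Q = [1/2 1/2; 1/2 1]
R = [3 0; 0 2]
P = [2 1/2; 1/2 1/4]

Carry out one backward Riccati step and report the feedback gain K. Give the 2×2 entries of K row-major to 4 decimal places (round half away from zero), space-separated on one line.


BᵀP = [8.7500 2.3750; -6.5000 -1.7500]
S = R + BᵀPB = [3 0; 0 2] + [38.5625 -28.6250; -28.6250 21.2500] = [41.5625 -28.6250; -28.6250 23.2500]
BᵀPA = [5.1875 -17.8750; -3.8750 13.2500]
K = S⁻¹·BᵀPA = [0.0659 -0.2471; -0.0855 0.2656]
A−BK = [0.4798 0.2854; -1.6844 -1.3637]
AᵀP(A−BK) = [0.3892 0.1863; 0.1863 0.5630]
P' = Q + AᵀP(A−BK) = [0.8892 0.6863; 0.6863 1.5630]
tr(P') = 2.4521

0.0659 -0.2471 -0.0855 0.2656


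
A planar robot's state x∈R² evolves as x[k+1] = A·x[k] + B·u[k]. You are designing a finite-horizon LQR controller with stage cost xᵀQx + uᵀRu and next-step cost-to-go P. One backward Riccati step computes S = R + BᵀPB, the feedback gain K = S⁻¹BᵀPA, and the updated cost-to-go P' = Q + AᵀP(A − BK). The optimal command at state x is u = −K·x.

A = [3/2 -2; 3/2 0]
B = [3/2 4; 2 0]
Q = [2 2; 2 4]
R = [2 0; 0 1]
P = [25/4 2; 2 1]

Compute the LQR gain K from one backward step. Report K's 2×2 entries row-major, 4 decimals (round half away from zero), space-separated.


0.3605 -0.0711 0.2992 -0.4574

BᵀP = [13.3750 5.0000; 25.0000 8.0000]
S = R + BᵀPB = [2 0; 0 1] + [30.0625 53.5000; 53.5000 100.0000] = [32.0625 53.5000; 53.5000 101.0000]
BᵀPA = [27.5625 -26.7500; 49.5000 -50.0000]
K = S⁻¹·BᵀPA = [0.3605 -0.0711; 0.2992 -0.4574]
A−BK = [-0.2373 -0.0638; 0.7790 0.1423]
AᵀP(A−BK) = [0.5688 -0.1496; -0.1496 0.2287]
P' = Q + AᵀP(A−BK) = [2.5688 1.8504; 1.8504 4.2287]
tr(P') = 6.7974


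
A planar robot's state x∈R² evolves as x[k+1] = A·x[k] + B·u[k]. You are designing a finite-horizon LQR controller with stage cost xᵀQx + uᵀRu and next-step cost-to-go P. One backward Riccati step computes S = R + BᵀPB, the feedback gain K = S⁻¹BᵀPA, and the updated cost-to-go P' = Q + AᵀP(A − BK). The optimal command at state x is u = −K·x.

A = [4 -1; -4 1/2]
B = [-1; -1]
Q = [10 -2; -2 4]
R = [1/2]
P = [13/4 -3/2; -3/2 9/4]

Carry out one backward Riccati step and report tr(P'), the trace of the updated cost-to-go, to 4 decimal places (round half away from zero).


BᵀP = [-1.7500 -0.7500]
S = R + BᵀPB = [1/2] + [2.5000] = [3.0000]
BᵀPA = [-4.0000 1.3750]
K = S⁻¹·BᵀPA = [-1.3333 0.4583]
A−BK = [2.6667 -0.5417; -5.3333 0.9583]
AᵀP(A−BK) = [130.6667 -24.6667; -24.6667 4.6823]
P' = Q + AᵀP(A−BK) = [140.6667 -26.6667; -26.6667 8.6823]
tr(P') = 149.3490

149.3490


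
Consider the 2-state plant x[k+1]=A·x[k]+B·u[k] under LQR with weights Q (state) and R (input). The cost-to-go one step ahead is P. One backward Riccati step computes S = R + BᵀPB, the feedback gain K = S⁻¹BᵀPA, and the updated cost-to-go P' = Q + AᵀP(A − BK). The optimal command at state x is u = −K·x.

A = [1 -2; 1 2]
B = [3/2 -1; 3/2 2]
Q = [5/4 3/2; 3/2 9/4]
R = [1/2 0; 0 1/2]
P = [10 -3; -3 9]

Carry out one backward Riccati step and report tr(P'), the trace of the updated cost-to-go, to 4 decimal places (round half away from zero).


BᵀP = [10.5000 9.0000; -16.0000 21.0000]
S = R + BᵀPB = [1/2 0; 0 1/2] + [29.2500 7.5000; 7.5000 58.0000] = [29.7500 7.5000; 7.5000 58.5000]
BᵀPA = [19.5000 -3.0000; 5.0000 74.0000]
K = S⁻¹·BᵀPA = [0.6551 -0.4338; 0.0015 1.3206]
A−BK = [0.0189 -0.0288; 0.0144 0.0095]
AᵀP(A−BK) = [0.2184 -0.1446; -0.1446 0.9768]
P' = Q + AᵀP(A−BK) = [1.4684 1.3554; 1.3554 3.2268]
tr(P') = 4.6951

4.6951


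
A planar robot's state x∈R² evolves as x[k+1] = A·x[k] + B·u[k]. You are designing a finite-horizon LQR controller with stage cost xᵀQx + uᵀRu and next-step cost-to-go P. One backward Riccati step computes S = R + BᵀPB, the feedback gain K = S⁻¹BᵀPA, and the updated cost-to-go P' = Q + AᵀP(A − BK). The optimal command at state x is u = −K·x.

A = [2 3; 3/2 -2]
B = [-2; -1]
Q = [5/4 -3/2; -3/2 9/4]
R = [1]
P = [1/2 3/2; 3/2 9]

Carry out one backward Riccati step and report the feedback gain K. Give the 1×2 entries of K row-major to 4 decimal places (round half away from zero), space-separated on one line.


-1.2778 0.9167

BᵀP = [-2.5000 -12.0000]
S = R + BᵀPB = [1] + [17.0000] = [18.0000]
BᵀPA = [-23.0000 16.5000]
K = S⁻¹·BᵀPA = [-1.2778 0.9167]
A−BK = [-0.5556 4.8333; 0.2222 -1.0833]
AᵀP(A−BK) = [1.8611 -2.1667; -2.1667 7.3750]
P' = Q + AᵀP(A−BK) = [3.1111 -3.6667; -3.6667 9.6250]
tr(P') = 12.7361
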